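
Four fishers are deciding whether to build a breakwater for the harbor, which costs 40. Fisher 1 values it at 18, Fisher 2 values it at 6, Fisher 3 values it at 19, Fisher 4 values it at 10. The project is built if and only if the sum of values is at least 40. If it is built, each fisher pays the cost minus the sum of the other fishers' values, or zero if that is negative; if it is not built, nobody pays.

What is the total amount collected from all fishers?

11

Total value 53 ≥ cost 40, so it is built.
Fisher 1: others sum to 35; max(0, 40 - 35) = 5.
Fisher 2: others sum to 47; max(0, 40 - 47) = 0.
Fisher 3: others sum to 34; max(0, 40 - 34) = 6.
Fisher 4: others sum to 43; max(0, 40 - 43) = 0.
Total collected = 5 + 0 + 6 + 0 = 11.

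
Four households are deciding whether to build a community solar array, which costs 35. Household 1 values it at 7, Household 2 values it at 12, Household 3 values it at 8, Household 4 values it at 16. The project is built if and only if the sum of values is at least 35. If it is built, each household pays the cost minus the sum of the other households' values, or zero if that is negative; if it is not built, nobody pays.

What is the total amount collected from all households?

Total value 43 ≥ cost 35, so it is built.
Household 1: others sum to 36; max(0, 35 - 36) = 0.
Household 2: others sum to 31; max(0, 35 - 31) = 4.
Household 3: others sum to 35; max(0, 35 - 35) = 0.
Household 4: others sum to 27; max(0, 35 - 27) = 8.
Total collected = 0 + 4 + 0 + 8 = 12.

12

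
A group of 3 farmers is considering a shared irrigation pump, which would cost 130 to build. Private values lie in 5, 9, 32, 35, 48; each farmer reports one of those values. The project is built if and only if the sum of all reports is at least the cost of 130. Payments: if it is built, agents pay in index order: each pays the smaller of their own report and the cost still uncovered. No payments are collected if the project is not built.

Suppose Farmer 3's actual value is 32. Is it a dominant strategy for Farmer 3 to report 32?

Check each profile of the others' reports and compare truth against every alternative report.
Others report (5, 5): truth gives 0, best alternative gives 0.
Others report (5, 9): truth gives 0, best alternative gives 0.
Others report (5, 32): truth gives 0, best alternative gives 0.
Others report (5, 35): truth gives 0, best alternative gives 0.
Others report (5, 48): truth gives 0, best alternative gives 0.
Others report (9, 5): truth gives 0, best alternative gives 0.
(Remaining 19 profiles checked similarly; truth is weakly best in each.)
In every case the truthful report is at least as good as any alternative, so it is a dominant strategy.

Yes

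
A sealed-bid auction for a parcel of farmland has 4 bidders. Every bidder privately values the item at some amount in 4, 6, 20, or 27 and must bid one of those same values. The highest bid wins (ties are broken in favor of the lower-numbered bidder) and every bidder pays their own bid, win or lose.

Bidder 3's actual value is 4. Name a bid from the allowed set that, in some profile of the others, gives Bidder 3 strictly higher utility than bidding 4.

6

Suppose Bidder 1 bids 4, Bidder 2 bids 4 and Bidder 4 bids 4.
Bid 4: loses but pays 4, utility -4.
Bid 6: wins, pays 6, utility 4 - 6 = -2.
So bidding 6 beats truth here (-2 > -4).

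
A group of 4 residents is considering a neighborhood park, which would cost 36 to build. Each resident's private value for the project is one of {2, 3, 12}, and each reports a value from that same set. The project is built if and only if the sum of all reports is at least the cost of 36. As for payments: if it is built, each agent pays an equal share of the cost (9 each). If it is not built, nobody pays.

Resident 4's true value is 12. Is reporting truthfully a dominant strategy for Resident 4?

Check each profile of the others' reports and compare truth against every alternative report.
Others report (2, 12, 12): truth gives 3, best alternative gives 0.
Others report (3, 12, 12): truth gives 3, best alternative gives 0.
Others report (12, 2, 12): truth gives 3, best alternative gives 0.
Others report (12, 3, 12): truth gives 3, best alternative gives 0.
Others report (12, 12, 2): truth gives 3, best alternative gives 0.
Others report (12, 12, 3): truth gives 3, best alternative gives 0.
(Remaining 21 profiles checked similarly; truth is weakly best in each.)
In every case the truthful report is at least as good as any alternative, so it is a dominant strategy.

Yes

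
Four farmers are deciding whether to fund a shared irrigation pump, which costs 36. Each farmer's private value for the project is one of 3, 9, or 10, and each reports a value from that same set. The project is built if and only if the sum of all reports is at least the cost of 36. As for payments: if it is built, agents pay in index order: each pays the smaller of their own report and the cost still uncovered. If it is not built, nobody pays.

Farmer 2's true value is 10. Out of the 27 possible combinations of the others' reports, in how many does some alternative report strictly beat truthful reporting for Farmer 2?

Others report (9, 9, 9): truth gives 0; report 9 gives 1 > 0. Violating.
Others report (9, 9, 10): truth gives 0; report 9 gives 1 > 0. Violating.
Others report (9, 10, 9): truth gives 0; report 9 gives 1 > 0. Violating.
Others report (9, 10, 10): truth gives 0; report 9 gives 1 > 0. Violating.
Others report (3, 3, 3): truth gives 0; no alternative beats it.
Others report (3, 3, 9): truth gives 0; no alternative beats it.
(Checking all 27 profiles: 8 have a profitable deviation, 19 do not.)

8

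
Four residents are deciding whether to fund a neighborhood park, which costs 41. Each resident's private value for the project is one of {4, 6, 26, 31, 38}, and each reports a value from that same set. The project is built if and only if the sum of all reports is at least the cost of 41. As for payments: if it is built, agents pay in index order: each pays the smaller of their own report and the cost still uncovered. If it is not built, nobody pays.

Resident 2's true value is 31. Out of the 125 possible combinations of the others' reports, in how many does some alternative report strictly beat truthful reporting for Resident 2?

95

Others report (4, 4, 26): truth gives 0; report 26 gives 5 > 0. Violating.
Others report (4, 4, 31): truth gives 0; report 4 gives 27 > 0. Violating.
Others report (4, 4, 38): truth gives 0; report 4 gives 27 > 0. Violating.
Others report (4, 6, 6): truth gives 0; report 26 gives 5 > 0. Violating.
Others report (4, 4, 4): truth gives 0; no alternative beats it.
Others report (4, 4, 6): truth gives 0; no alternative beats it.
(Checking all 125 profiles: 95 have a profitable deviation, 30 do not.)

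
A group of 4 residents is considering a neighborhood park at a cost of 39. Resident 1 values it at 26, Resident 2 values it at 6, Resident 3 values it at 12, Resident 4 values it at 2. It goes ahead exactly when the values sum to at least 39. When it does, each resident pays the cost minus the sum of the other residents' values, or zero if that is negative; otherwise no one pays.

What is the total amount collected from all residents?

24

Total value 46 ≥ cost 39, so it is built.
Resident 1: others sum to 20; max(0, 39 - 20) = 19.
Resident 2: others sum to 40; max(0, 39 - 40) = 0.
Resident 3: others sum to 34; max(0, 39 - 34) = 5.
Resident 4: others sum to 44; max(0, 39 - 44) = 0.
Total collected = 19 + 0 + 5 + 0 = 24.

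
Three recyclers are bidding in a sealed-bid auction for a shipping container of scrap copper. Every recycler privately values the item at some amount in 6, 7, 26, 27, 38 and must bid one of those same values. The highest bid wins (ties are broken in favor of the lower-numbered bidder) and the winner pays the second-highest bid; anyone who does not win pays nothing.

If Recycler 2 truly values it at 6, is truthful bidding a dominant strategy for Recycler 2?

Check each profile of the others' bids and compare truth against every alternative bid.
Others bid (6, 7): truth gives 0, best alternative gives -1.
Others bid (6, 6): truth gives 0, best alternative gives 0.
Others bid (6, 26): truth gives 0, best alternative gives 0.
Others bid (6, 27): truth gives 0, best alternative gives 0.
Others bid (6, 38): truth gives 0, best alternative gives 0.
Others bid (7, 6): truth gives 0, best alternative gives 0.
(Remaining 19 profiles checked similarly; truth is weakly best in each.)
In every case the truthful bid is at least as good as any alternative, so it is a dominant strategy.

Yes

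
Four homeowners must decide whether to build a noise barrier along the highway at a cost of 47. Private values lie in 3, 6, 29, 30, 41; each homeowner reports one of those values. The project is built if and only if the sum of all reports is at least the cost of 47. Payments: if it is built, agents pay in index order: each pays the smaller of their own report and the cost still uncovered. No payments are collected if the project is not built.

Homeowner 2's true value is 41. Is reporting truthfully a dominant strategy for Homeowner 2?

Consider the case where Homeowner 1 reports 3, Homeowner 3 reports 3 and Homeowner 4 reports 29.
Truthful report 41: project built, pays 41, utility 41 - 41 = 0.
Report 29 instead: project built, pays 29, utility 41 - 29 = 12.
Since 12 > 0, reporting 29 is strictly better here, so truthful reporting is not dominant.

No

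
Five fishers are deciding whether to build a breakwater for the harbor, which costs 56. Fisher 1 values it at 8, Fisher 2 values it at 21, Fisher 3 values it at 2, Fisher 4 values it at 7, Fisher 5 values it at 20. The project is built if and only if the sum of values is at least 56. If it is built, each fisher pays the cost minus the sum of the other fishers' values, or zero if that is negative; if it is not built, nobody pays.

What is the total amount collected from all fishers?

Total value 58 ≥ cost 56, so it is built.
Fisher 1: others sum to 50; max(0, 56 - 50) = 6.
Fisher 2: others sum to 37; max(0, 56 - 37) = 19.
Fisher 3: others sum to 56; max(0, 56 - 56) = 0.
Fisher 4: others sum to 51; max(0, 56 - 51) = 5.
Fisher 5: others sum to 38; max(0, 56 - 38) = 18.
Total collected = 6 + 19 + 0 + 5 + 18 = 48.

48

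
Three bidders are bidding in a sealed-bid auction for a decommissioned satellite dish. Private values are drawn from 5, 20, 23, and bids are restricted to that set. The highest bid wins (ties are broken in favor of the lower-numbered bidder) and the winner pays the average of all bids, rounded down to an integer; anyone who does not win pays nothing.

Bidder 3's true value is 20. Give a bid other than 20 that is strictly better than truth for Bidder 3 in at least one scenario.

23

Suppose Bidder 1 bids 5 and Bidder 2 bids 20.
Bid 20: loses, pays 0, utility 0.
Bid 23: wins, pays 16, utility 20 - 16 = 4.
So bidding 23 beats truth here (4 > 0).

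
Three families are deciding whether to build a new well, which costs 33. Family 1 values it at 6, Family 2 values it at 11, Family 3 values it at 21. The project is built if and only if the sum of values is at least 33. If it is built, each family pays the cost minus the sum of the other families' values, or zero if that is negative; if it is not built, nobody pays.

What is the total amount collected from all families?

23

Total value 38 ≥ cost 33, so it is built.
Family 1: others sum to 32; max(0, 33 - 32) = 1.
Family 2: others sum to 27; max(0, 33 - 27) = 6.
Family 3: others sum to 17; max(0, 33 - 17) = 16.
Total collected = 1 + 6 + 16 = 23.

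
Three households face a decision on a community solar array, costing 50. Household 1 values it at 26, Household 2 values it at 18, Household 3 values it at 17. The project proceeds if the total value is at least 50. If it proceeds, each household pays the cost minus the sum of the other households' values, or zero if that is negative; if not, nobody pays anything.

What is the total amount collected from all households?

28

Total value 61 ≥ cost 50, so it is built.
Household 1: others sum to 35; max(0, 50 - 35) = 15.
Household 2: others sum to 43; max(0, 50 - 43) = 7.
Household 3: others sum to 44; max(0, 50 - 44) = 6.
Total collected = 15 + 7 + 6 = 28.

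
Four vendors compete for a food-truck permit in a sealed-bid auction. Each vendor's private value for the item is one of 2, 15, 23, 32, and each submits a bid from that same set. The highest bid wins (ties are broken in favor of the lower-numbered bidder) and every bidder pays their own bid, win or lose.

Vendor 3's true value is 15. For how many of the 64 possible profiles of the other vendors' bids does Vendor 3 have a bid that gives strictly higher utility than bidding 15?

Others bid (2, 2, 23): truth gives -15; bid 2 gives -2 > -15. Violating.
Others bid (2, 2, 32): truth gives -15; bid 2 gives -2 > -15. Violating.
Others bid (2, 15, 2): truth gives -15; bid 2 gives -2 > -15. Violating.
Others bid (2, 15, 15): truth gives -15; bid 2 gives -2 > -15. Violating.
Others bid (2, 2, 2): truth gives 0; no alternative beats it.
Others bid (2, 2, 15): truth gives 0; no alternative beats it.
(Checking all 64 profiles: 62 have a profitable deviation, 2 do not.)

62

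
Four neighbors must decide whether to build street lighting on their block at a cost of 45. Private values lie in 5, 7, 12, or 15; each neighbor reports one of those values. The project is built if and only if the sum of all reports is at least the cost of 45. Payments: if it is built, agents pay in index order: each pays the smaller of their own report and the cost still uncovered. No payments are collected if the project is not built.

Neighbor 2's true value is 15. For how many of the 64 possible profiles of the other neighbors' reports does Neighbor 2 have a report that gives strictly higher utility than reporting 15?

20

Others report (5, 15, 15): truth gives 0; report 12 gives 3 > 0. Violating.
Others report (7, 12, 15): truth gives 0; report 12 gives 3 > 0. Violating.
Others report (7, 15, 12): truth gives 0; report 12 gives 3 > 0. Violating.
Others report (7, 15, 15): truth gives 0; report 12 gives 3 > 0. Violating.
Others report (5, 5, 5): truth gives 0; no alternative beats it.
Others report (5, 5, 7): truth gives 0; no alternative beats it.
(Checking all 64 profiles: 20 have a profitable deviation, 44 do not.)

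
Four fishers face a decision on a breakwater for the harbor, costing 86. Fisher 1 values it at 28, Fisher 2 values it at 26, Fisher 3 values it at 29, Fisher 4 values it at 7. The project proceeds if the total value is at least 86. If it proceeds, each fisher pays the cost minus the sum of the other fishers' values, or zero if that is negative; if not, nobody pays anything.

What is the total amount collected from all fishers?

Total value 90 ≥ cost 86, so it is built.
Fisher 1: others sum to 62; max(0, 86 - 62) = 24.
Fisher 2: others sum to 64; max(0, 86 - 64) = 22.
Fisher 3: others sum to 61; max(0, 86 - 61) = 25.
Fisher 4: others sum to 83; max(0, 86 - 83) = 3.
Total collected = 24 + 22 + 25 + 3 = 74.

74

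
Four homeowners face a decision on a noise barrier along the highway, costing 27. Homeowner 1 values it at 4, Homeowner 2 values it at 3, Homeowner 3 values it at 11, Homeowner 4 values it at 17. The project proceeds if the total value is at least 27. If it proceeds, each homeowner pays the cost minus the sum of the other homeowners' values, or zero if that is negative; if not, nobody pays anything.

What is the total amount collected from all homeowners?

12

Total value 35 ≥ cost 27, so it is built.
Homeowner 1: others sum to 31; max(0, 27 - 31) = 0.
Homeowner 2: others sum to 32; max(0, 27 - 32) = 0.
Homeowner 3: others sum to 24; max(0, 27 - 24) = 3.
Homeowner 4: others sum to 18; max(0, 27 - 18) = 9.
Total collected = 0 + 0 + 3 + 9 = 12.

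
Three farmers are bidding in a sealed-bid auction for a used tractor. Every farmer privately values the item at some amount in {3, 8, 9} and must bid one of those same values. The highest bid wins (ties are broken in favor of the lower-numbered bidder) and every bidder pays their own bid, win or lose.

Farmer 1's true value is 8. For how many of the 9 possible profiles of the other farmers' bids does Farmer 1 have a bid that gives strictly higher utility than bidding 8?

6

Others bid (3, 3): truth gives 0; bid 3 gives 5 > 0. Violating.
Others bid (3, 9): truth gives -8; bid 9 gives -1 > -8. Violating.
Others bid (8, 9): truth gives -8; bid 9 gives -1 > -8. Violating.
Others bid (9, 3): truth gives -8; bid 9 gives -1 > -8. Violating.
Others bid (3, 8): truth gives 0; no alternative beats it.
Others bid (8, 3): truth gives 0; no alternative beats it.
(Checking all 9 profiles: 6 have a profitable deviation, 3 do not.)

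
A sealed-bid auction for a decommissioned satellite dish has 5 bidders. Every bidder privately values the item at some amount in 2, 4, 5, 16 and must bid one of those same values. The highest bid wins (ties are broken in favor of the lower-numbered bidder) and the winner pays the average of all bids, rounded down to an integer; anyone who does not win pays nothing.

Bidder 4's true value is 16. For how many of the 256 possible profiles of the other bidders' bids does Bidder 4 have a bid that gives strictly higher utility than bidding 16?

24

Others bid (2, 2, 2, 2): truth gives 12; bid 4 gives 14 > 12. Violating.
Others bid (2, 2, 2, 4): truth gives 11; bid 4 gives 14 > 11. Violating.
Others bid (2, 2, 2, 5): truth gives 11; bid 5 gives 13 > 11. Violating.
Others bid (2, 2, 4, 2): truth gives 11; bid 5 gives 13 > 11. Violating.
Others bid (2, 2, 2, 16): truth gives 9; no alternative beats it.
Others bid (2, 2, 4, 16): truth gives 8; no alternative beats it.
(Checking all 256 profiles: 24 have a profitable deviation, 232 do not.)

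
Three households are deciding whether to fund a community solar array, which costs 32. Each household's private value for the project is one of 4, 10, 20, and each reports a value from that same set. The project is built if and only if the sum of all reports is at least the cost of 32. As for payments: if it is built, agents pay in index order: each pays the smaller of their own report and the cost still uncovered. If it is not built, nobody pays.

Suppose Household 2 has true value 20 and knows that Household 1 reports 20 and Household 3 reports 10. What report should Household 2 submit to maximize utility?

4

Report 4: project built, pays 4, utility 20 - 4 = 16.
Report 10: project built, pays 10, utility 20 - 10 = 10.
Report 20: project built, pays 12, utility 20 - 12 = 8.
The best choice is 4 with utility 16.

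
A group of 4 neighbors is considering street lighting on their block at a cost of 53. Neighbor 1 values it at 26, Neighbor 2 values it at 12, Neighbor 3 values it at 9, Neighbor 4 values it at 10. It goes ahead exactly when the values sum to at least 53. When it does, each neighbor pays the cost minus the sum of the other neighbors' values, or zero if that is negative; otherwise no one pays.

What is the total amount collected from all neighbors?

41

Total value 57 ≥ cost 53, so it is built.
Neighbor 1: others sum to 31; max(0, 53 - 31) = 22.
Neighbor 2: others sum to 45; max(0, 53 - 45) = 8.
Neighbor 3: others sum to 48; max(0, 53 - 48) = 5.
Neighbor 4: others sum to 47; max(0, 53 - 47) = 6.
Total collected = 22 + 8 + 5 + 6 = 41.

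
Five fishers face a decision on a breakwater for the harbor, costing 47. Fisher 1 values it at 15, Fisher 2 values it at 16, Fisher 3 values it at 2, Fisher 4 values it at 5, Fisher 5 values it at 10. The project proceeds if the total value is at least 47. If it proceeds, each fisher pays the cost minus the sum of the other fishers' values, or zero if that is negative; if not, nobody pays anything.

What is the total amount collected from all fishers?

43

Total value 48 ≥ cost 47, so it is built.
Fisher 1: others sum to 33; max(0, 47 - 33) = 14.
Fisher 2: others sum to 32; max(0, 47 - 32) = 15.
Fisher 3: others sum to 46; max(0, 47 - 46) = 1.
Fisher 4: others sum to 43; max(0, 47 - 43) = 4.
Fisher 5: others sum to 38; max(0, 47 - 38) = 9.
Total collected = 14 + 15 + 1 + 4 + 9 = 43.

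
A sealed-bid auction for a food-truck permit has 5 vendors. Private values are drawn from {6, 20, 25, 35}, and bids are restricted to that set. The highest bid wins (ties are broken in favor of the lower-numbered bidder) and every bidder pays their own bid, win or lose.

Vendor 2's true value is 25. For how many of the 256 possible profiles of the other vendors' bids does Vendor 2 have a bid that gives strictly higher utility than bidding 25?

210

Others bid (6, 6, 6, 6): truth gives 0; bid 20 gives 5 > 0. Violating.
Others bid (6, 6, 6, 20): truth gives 0; bid 20 gives 5 > 0. Violating.
Others bid (6, 6, 6, 35): truth gives -25; bid 6 gives -6 > -25. Violating.
Others bid (6, 6, 20, 6): truth gives 0; bid 20 gives 5 > 0. Violating.
Others bid (6, 6, 6, 25): truth gives 0; no alternative beats it.
Others bid (6, 6, 20, 25): truth gives 0; no alternative beats it.
(Checking all 256 profiles: 210 have a profitable deviation, 46 do not.)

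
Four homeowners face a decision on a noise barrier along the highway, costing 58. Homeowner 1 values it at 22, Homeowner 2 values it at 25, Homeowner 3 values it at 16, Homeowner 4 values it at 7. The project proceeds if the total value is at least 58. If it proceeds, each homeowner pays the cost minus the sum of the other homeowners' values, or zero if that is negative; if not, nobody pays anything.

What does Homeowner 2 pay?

Total value 70 ≥ cost 58, so the project is built.
The other homeowners' values sum to 45.
Cost minus that sum is 58 - 45 = 13.

13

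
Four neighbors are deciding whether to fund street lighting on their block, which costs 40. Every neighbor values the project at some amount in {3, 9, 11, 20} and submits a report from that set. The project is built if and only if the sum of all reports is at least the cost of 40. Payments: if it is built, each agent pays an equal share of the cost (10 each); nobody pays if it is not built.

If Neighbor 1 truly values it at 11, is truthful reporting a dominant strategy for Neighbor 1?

No

Consider the case where Neighbor 2 reports 3, Neighbor 3 reports 3 and Neighbor 4 reports 20.
Truthful report 11: project not built, utility 0.
Report 20 instead: project built, pays 10, utility 11 - 10 = 1.
Since 1 > 0, reporting 20 is strictly better here, so truthful reporting is not dominant.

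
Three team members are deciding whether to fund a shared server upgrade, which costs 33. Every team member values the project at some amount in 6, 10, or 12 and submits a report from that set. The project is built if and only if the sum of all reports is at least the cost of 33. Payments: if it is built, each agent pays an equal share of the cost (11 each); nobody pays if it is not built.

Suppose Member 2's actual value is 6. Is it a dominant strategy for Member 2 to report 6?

Check each profile of the others' reports and compare truth against every alternative report.
Others report (12, 12): truth gives 0, best alternative gives -5.
Others report (6, 6): truth gives 0, best alternative gives 0.
Others report (6, 10): truth gives 0, best alternative gives 0.
Others report (6, 12): truth gives 0, best alternative gives 0.
Others report (10, 6): truth gives 0, best alternative gives 0.
Others report (10, 10): truth gives 0, best alternative gives 0.
(Remaining 3 profiles checked similarly; truth is weakly best in each.)
In every case the truthful report is at least as good as any alternative, so it is a dominant strategy.

Yes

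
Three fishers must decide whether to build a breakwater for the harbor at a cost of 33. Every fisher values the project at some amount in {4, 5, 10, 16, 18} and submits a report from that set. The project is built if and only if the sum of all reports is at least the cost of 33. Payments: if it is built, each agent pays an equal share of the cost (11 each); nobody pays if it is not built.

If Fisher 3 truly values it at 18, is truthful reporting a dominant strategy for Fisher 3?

Check each profile of the others' reports and compare truth against every alternative report.
Others report (5, 10): truth gives 7, best alternative gives 0.
Others report (10, 5): truth gives 7, best alternative gives 0.
Others report (4, 16): truth gives 7, best alternative gives 7.
Others report (4, 18): truth gives 7, best alternative gives 7.
Others report (5, 16): truth gives 7, best alternative gives 7.
Others report (5, 18): truth gives 7, best alternative gives 7.
(Remaining 19 profiles checked similarly; truth is weakly best in each.)
In every case the truthful report is at least as good as any alternative, so it is a dominant strategy.

Yes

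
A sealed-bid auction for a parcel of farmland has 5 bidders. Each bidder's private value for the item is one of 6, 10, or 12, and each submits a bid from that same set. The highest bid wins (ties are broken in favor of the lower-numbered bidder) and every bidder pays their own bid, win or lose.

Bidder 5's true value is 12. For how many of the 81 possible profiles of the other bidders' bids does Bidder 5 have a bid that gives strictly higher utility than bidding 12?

66

Others bid (6, 6, 6, 6): truth gives 0; bid 10 gives 2 > 0. Violating.
Others bid (6, 6, 6, 12): truth gives -12; bid 6 gives -6 > -12. Violating.
Others bid (6, 6, 10, 12): truth gives -12; bid 6 gives -6 > -12. Violating.
Others bid (6, 6, 12, 6): truth gives -12; bid 6 gives -6 > -12. Violating.
Others bid (6, 6, 6, 10): truth gives 0; no alternative beats it.
Others bid (6, 6, 10, 6): truth gives 0; no alternative beats it.
(Checking all 81 profiles: 66 have a profitable deviation, 15 do not.)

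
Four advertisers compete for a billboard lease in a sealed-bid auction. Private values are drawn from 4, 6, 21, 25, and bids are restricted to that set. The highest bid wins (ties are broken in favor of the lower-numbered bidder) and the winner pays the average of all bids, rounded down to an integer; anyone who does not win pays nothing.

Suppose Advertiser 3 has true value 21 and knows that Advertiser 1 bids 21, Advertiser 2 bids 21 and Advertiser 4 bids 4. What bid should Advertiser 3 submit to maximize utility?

25

Bid 4: loses, pays 0, utility 0.
Bid 6: loses, pays 0, utility 0.
Bid 21: loses, pays 0, utility 0.
Bid 25: wins, pays 17, utility 21 - 17 = 4.
The best choice is 25 with utility 4.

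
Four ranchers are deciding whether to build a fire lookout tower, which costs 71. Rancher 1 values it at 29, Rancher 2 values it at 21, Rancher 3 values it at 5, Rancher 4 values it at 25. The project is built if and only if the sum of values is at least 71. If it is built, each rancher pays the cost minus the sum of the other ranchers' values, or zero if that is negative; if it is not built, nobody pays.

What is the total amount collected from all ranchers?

Total value 80 ≥ cost 71, so it is built.
Rancher 1: others sum to 51; max(0, 71 - 51) = 20.
Rancher 2: others sum to 59; max(0, 71 - 59) = 12.
Rancher 3: others sum to 75; max(0, 71 - 75) = 0.
Rancher 4: others sum to 55; max(0, 71 - 55) = 16.
Total collected = 20 + 12 + 0 + 16 = 48.

48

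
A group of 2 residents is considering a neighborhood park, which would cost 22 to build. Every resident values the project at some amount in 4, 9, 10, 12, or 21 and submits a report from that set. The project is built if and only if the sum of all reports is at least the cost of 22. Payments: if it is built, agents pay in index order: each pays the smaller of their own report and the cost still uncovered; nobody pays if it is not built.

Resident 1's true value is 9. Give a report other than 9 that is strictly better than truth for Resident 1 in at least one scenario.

4

Suppose Resident 2 reports 21.
Report 9: project built, pays 9, utility 9 - 9 = 0.
Report 4: project built, pays 4, utility 9 - 4 = 5.
So reporting 4 beats truth here (5 > 0).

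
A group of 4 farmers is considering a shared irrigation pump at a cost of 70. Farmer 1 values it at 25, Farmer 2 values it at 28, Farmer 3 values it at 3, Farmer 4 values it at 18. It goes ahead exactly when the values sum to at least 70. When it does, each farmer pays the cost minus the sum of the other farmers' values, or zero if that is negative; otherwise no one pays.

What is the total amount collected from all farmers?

59

Total value 74 ≥ cost 70, so it is built.
Farmer 1: others sum to 49; max(0, 70 - 49) = 21.
Farmer 2: others sum to 46; max(0, 70 - 46) = 24.
Farmer 3: others sum to 71; max(0, 70 - 71) = 0.
Farmer 4: others sum to 56; max(0, 70 - 56) = 14.
Total collected = 21 + 24 + 0 + 14 = 59.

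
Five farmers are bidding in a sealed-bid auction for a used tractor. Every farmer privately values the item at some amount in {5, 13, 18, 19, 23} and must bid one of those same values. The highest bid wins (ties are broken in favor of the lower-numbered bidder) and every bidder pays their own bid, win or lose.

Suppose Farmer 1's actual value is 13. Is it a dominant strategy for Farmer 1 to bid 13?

Consider the case where Farmer 2 bids 5, Farmer 3 bids 5, Farmer 4 bids 5 and Farmer 5 bids 5.
Truthful bid 13: wins, pays 13, utility 13 - 13 = 0.
Bid 5 instead: wins, pays 5, utility 13 - 5 = 8.
Since 8 > 0, bidding 5 is strictly better here, so truthful bidding is not dominant.

No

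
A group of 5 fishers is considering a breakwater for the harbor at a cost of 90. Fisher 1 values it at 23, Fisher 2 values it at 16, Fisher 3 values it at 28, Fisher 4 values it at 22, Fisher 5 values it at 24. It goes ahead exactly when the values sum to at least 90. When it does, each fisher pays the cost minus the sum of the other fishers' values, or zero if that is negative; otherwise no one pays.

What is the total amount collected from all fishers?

6

Total value 113 ≥ cost 90, so it is built.
Fisher 1: others sum to 90; max(0, 90 - 90) = 0.
Fisher 2: others sum to 97; max(0, 90 - 97) = 0.
Fisher 3: others sum to 85; max(0, 90 - 85) = 5.
Fisher 4: others sum to 91; max(0, 90 - 91) = 0.
Fisher 5: others sum to 89; max(0, 90 - 89) = 1.
Total collected = 0 + 0 + 5 + 0 + 1 = 6.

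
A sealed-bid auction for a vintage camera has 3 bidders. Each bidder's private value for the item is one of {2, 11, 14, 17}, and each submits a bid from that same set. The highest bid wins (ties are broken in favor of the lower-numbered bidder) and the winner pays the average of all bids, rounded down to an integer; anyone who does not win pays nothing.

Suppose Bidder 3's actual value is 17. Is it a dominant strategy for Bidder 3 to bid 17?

Consider the case where Bidder 1 bids 2 and Bidder 2 bids 2.
Truthful bid 17: wins, pays 7, utility 17 - 7 = 10.
Bid 11 instead: wins, pays 5, utility 17 - 5 = 12.
Since 12 > 10, bidding 11 is strictly better here, so truthful bidding is not dominant.

No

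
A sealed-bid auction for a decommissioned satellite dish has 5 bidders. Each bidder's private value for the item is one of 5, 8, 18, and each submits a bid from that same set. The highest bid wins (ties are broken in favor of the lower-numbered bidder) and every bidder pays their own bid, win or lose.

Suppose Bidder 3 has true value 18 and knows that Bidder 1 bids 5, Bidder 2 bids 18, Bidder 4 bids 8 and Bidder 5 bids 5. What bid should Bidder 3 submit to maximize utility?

Bid 5: loses but pays 5, utility -5.
Bid 8: loses but pays 8, utility -8.
Bid 18: loses but pays 18, utility -18.
The best choice is 5 with utility -5.

5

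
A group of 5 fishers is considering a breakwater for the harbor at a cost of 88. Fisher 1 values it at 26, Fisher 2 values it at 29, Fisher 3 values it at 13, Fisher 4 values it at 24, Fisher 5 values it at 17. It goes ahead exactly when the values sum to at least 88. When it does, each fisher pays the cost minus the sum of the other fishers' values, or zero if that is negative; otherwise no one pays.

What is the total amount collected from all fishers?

16

Total value 109 ≥ cost 88, so it is built.
Fisher 1: others sum to 83; max(0, 88 - 83) = 5.
Fisher 2: others sum to 80; max(0, 88 - 80) = 8.
Fisher 3: others sum to 96; max(0, 88 - 96) = 0.
Fisher 4: others sum to 85; max(0, 88 - 85) = 3.
Fisher 5: others sum to 92; max(0, 88 - 92) = 0.
Total collected = 5 + 8 + 0 + 3 + 0 = 16.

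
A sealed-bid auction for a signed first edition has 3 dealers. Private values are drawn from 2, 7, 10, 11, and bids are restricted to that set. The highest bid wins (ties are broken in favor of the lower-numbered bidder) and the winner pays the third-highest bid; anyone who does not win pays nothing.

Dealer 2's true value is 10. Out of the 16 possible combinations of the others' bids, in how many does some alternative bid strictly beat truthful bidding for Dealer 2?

Others bid (2, 11): truth gives 0; bid 11 gives 8 > 0. Violating.
Others bid (7, 11): truth gives 0; bid 11 gives 3 > 0. Violating.
Others bid (10, 2): truth gives 0; bid 11 gives 8 > 0. Violating.
Others bid (10, 7): truth gives 0; bid 11 gives 3 > 0. Violating.
Others bid (2, 2): truth gives 8; no alternative beats it.
Others bid (2, 7): truth gives 8; no alternative beats it.
(Checking all 16 profiles: 4 have a profitable deviation, 12 do not.)

4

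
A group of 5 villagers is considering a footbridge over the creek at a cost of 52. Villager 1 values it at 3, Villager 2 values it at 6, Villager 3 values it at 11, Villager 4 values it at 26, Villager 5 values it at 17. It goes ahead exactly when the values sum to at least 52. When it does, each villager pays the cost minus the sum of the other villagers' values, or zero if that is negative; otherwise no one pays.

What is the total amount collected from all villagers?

Total value 63 ≥ cost 52, so it is built.
Villager 1: others sum to 60; max(0, 52 - 60) = 0.
Villager 2: others sum to 57; max(0, 52 - 57) = 0.
Villager 3: others sum to 52; max(0, 52 - 52) = 0.
Villager 4: others sum to 37; max(0, 52 - 37) = 15.
Villager 5: others sum to 46; max(0, 52 - 46) = 6.
Total collected = 0 + 0 + 0 + 15 + 6 = 21.

21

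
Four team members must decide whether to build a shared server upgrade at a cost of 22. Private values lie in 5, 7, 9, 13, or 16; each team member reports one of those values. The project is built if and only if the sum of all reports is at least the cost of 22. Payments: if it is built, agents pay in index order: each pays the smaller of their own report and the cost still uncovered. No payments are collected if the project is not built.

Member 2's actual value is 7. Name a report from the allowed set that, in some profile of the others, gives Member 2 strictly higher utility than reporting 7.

5

Suppose Member 1 reports 5, Member 3 reports 5 and Member 4 reports 7.
Report 7: project built, pays 7, utility 7 - 7 = 0.
Report 5: project built, pays 5, utility 7 - 5 = 2.
So reporting 5 beats truth here (2 > 0).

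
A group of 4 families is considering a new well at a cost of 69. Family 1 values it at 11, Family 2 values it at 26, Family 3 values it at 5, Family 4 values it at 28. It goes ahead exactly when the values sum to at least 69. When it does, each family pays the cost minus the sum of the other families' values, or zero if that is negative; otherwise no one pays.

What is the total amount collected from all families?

Total value 70 ≥ cost 69, so it is built.
Family 1: others sum to 59; max(0, 69 - 59) = 10.
Family 2: others sum to 44; max(0, 69 - 44) = 25.
Family 3: others sum to 65; max(0, 69 - 65) = 4.
Family 4: others sum to 42; max(0, 69 - 42) = 27.
Total collected = 10 + 25 + 4 + 27 = 66.

66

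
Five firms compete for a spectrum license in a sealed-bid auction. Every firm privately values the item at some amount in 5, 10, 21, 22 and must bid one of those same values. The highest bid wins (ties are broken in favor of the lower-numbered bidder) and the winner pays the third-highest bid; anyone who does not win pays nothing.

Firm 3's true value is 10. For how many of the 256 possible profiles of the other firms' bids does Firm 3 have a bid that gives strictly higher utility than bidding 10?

Others bid (5, 5, 5, 21): truth gives 0; bid 21 gives 5 > 0. Violating.
Others bid (5, 5, 5, 22): truth gives 0; bid 22 gives 5 > 0. Violating.
Others bid (5, 5, 21, 5): truth gives 0; bid 21 gives 5 > 0. Violating.
Others bid (5, 5, 22, 5): truth gives 0; bid 22 gives 5 > 0. Violating.
Others bid (5, 5, 5, 5): truth gives 5; no alternative beats it.
Others bid (5, 5, 5, 10): truth gives 5; no alternative beats it.
(Checking all 256 profiles: 8 have a profitable deviation, 248 do not.)

8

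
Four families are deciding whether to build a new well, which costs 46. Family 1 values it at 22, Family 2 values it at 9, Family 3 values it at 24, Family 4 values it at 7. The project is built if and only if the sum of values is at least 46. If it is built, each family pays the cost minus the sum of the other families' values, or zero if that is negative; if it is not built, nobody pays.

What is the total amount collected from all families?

Total value 62 ≥ cost 46, so it is built.
Family 1: others sum to 40; max(0, 46 - 40) = 6.
Family 2: others sum to 53; max(0, 46 - 53) = 0.
Family 3: others sum to 38; max(0, 46 - 38) = 8.
Family 4: others sum to 55; max(0, 46 - 55) = 0.
Total collected = 6 + 0 + 8 + 0 = 14.

14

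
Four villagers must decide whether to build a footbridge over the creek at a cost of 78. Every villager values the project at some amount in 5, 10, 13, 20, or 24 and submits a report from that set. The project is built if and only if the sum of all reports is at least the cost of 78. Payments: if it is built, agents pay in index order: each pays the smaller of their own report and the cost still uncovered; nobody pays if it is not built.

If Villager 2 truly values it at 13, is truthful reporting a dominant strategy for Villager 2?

Consider the case where Villager 1 reports 20, Villager 3 reports 24 and Villager 4 reports 24.
Truthful report 13: project built, pays 13, utility 13 - 13 = 0.
Report 10 instead: project built, pays 10, utility 13 - 10 = 3.
Since 3 > 0, reporting 10 is strictly better here, so truthful reporting is not dominant.

No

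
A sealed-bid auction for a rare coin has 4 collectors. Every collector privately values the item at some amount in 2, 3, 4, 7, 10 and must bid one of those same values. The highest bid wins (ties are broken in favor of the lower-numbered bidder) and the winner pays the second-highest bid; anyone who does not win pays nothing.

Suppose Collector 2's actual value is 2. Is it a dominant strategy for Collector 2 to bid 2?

Yes

Check each profile of the others' bids and compare truth against every alternative bid.
Others bid (2, 2, 3): truth gives 0, best alternative gives -1.
Others bid (2, 3, 2): truth gives 0, best alternative gives -1.
Others bid (2, 3, 3): truth gives 0, best alternative gives -1.
Others bid (2, 2, 2): truth gives 0, best alternative gives 0.
Others bid (2, 2, 4): truth gives 0, best alternative gives 0.
Others bid (2, 2, 7): truth gives 0, best alternative gives 0.
(Remaining 119 profiles checked similarly; truth is weakly best in each.)
In every case the truthful bid is at least as good as any alternative, so it is a dominant strategy.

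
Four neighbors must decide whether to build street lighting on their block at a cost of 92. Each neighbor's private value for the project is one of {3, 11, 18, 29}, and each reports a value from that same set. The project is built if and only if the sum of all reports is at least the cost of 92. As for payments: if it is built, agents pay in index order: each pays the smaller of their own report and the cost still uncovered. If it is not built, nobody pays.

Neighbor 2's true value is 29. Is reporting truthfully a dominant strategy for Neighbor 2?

Consider the case where Neighbor 1 reports 18, Neighbor 3 reports 29 and Neighbor 4 reports 29.
Truthful report 29: project built, pays 29, utility 29 - 29 = 0.
Report 18 instead: project built, pays 18, utility 29 - 18 = 11.
Since 11 > 0, reporting 18 is strictly better here, so truthful reporting is not dominant.

No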